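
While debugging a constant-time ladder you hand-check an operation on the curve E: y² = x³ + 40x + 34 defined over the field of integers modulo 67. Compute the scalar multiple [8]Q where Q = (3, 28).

(15, 18)

Double-and-add on 8 = (1000)₂. Start with Q = (3, 28) for the leading 1-bit.
double: tangent at (3, 28): λ = (3·3² + 40)/(2·28) ≡ 0/56. 56⁻¹ ≡ 6 (mod 67), so λ ≡ 0·6 ≡ 0.
  x = λ² - 3 - 3 = 0 - 6 ≡ 61; y = λ·(3 - 61) - 28 ≡ 39. → (61, 39)
double: tangent at (61, 39): λ = (3·61² + 40)/(2·39) ≡ 14/11. 11⁻¹ ≡ 61 (mod 67), so λ ≡ 14·61 ≡ 50.
  x = λ² - 61 - 61 = 2500 - 122 ≡ 33; y = λ·(61 - 33) - 39 ≡ 21. → (33, 21)
double: tangent at (33, 21): λ = (3·33² + 40)/(2·21) ≡ 24/42. 42⁻¹ ≡ 8 (mod 67) since 42·8 = 336 ≡ 1, so λ ≡ 24·8 ≡ 58.
  x = λ² - 33 - 33 = 3364 - 66 ≡ 15; y = λ·(33 - 15) - 21 ≡ 18. → (15, 18)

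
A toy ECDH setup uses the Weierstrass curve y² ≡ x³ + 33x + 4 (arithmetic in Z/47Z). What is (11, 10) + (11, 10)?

tangent at (11, 10): λ = (3·11² + 33)/(2·10) ≡ 20/20. 20⁻¹ ≡ 40 (mod 47), so λ ≡ 20·40 ≡ 1.
  x = λ² - 11 - 11 = 1 - 22 ≡ 26; y = λ·(11 - 26) - 10 ≡ 22. → (26, 22)

(26, 22)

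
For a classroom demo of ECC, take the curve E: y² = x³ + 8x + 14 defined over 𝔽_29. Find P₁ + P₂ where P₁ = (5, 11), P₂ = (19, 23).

(5, 11) + (19, 23). λ = (23 - 11)/(19 - 5) ≡ 12/14 mod 29. 14⁻¹ ≡ 27 (mod 29) since 14·27 = 378 ≡ 1, so λ ≡ 5.
  x = λ² - 5 - 19 = 25 - 24 ≡ 1; y = λ·(5 - 1) - 11 ≡ 9. → (1, 9)

(1, 9)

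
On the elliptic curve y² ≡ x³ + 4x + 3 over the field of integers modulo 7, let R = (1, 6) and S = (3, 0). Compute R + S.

(1, 6) + (3, 0). λ = (0 - 6)/(3 - 1) ≡ 1/2 mod 7. 2⁻¹ ≡ 4 (mod 7), so λ ≡ 4.
  x = λ² - 1 - 3 = 16 - 4 ≡ 5; y = λ·(1 - 5) - 6 ≡ 6. → (5, 6)

(5, 6)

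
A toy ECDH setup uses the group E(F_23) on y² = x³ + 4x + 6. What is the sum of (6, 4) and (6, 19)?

The two points share x = 6 and their y-coordinates satisfy 4 + 19 ≡ 0 (mod 23), so they are inverses. Their sum is O.

O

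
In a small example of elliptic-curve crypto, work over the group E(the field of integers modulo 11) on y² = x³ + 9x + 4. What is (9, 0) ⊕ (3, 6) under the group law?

(0, 2)

(9, 0) + (3, 6). λ = (6 - 0)/(3 - 9) ≡ 6/5 mod 11. 5⁻¹ ≡ 9 (mod 11), so λ ≡ 10.
  x = λ² - 9 - 3 = 100 - 12 ≡ 0; y = λ·(9 - 0) - 0 ≡ 2. → (0, 2)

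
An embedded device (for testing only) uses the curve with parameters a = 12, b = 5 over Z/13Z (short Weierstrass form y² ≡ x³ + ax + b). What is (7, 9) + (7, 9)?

tangent at (7, 9): λ = (3·7² + 12)/(2·9) ≡ 3/5. 5⁻¹ ≡ 8 (mod 13) since 5·8 = 40 ≡ 1, so λ ≡ 3·8 ≡ 11.
  x = λ² - 7 - 7 = 121 - 14 ≡ 3; y = λ·(7 - 3) - 9 ≡ 9. → (3, 9)

(3, 9)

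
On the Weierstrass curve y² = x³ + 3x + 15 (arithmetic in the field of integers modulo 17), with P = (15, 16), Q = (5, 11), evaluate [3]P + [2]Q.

(14, 9)

First 3P:
Repeated addition: build up to 3P.
2P: tangent at (15, 16): λ = (3·15² + 3)/(2·16) ≡ 15/15. 15⁻¹ ≡ 8 (mod 17) since 15·8 = 120 ≡ 1, so λ ≡ 15·8 ≡ 1.
  x = λ² - 15 - 15 = 1 - 30 ≡ 5; y = λ·(15 - 5) - 16 ≡ 11. → (5, 11)
3P: (5, 11) + (15, 16). λ = (16 - 11)/(15 - 5) ≡ 5/10 mod 17. 10⁻¹ ≡ 12 (mod 17) since 10·12 = 120 ≡ 1, so λ ≡ 9.
  x = λ² - 5 - 15 = 81 - 20 ≡ 10; y = λ·(5 - 10) - 11 ≡ 12. → (10, 12)
3P = (10, 12).
Next 2Q:
Repeated addition: build up to 2Q.
2Q: tangent at (5, 11): λ = (3·5² + 3)/(2·11) ≡ 10/5. 5⁻¹ ≡ 7 (mod 17), so λ ≡ 10·7 ≡ 2.
  x = λ² - 5 - 5 = 4 - 10 ≡ 11; y = λ·(5 - 11) - 11 ≡ 11. → (11, 11)
2Q = (11, 11).
Finally 3P + 2Q:
(10, 12) + (11, 11). λ = (11 - 12)/(11 - 10) ≡ 16/1 mod 17. 1⁻¹ ≡ 1 (mod 17) since 1·1 = 1 ≡ 1, so λ ≡ 16.
  x = λ² - 10 - 11 = 256 - 21 ≡ 14; y = λ·(10 - 14) - 12 ≡ 9. → (14, 9)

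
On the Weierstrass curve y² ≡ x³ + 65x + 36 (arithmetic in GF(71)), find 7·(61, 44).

(50, 29)

Write G = (61, 44).
Double-and-add on 7 = (111)₂. Start with G = (61, 44) for the leading 1-bit.
double: tangent at (61, 44): λ = (3·61² + 65)/(2·44) ≡ 10/17. 17⁻¹ ≡ 46 (mod 71), so λ ≡ 10·46 ≡ 34.
  x = λ² - 61 - 61 = 1156 - 122 ≡ 40; y = λ·(61 - 40) - 44 ≡ 31. → (40, 31)
add G: (40, 31) + (61, 44). λ = (44 - 31)/(61 - 40) ≡ 13/21 mod 71. 21⁻¹ ≡ 44 (mod 71), so λ ≡ 4.
  x = λ² - 40 - 61 = 16 - 101 ≡ 57; y = λ·(40 - 57) - 31 ≡ 43. → (57, 43)
double: tangent at (57, 43): λ = (3·57² + 65)/(2·43) ≡ 14/15. 15⁻¹ ≡ 19 (mod 71) since 15·19 = 285 ≡ 1, so λ ≡ 14·19 ≡ 53.
  x = λ² - 57 - 57 = 2809 - 114 ≡ 68; y = λ·(57 - 68) - 43 ≡ 13. → (68, 13)
add G: (68, 13) + (61, 44). λ = (44 - 13)/(61 - 68) ≡ 31/64 mod 71. 64⁻¹ ≡ 10 (mod 71) since 64·10 = 640 ≡ 1, so λ ≡ 26.
  x = λ² - 68 - 61 = 676 - 129 ≡ 50; y = λ·(68 - 50) - 13 ≡ 29. → (50, 29)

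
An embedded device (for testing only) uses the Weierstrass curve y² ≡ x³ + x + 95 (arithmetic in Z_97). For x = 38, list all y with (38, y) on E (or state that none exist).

43, 54

x³ + 1x + 95 = 55005 ≡ 6 (mod 97).
Square roots of 6 mod 97: 43 and 54 (since 43² = 1849 ≡ 6).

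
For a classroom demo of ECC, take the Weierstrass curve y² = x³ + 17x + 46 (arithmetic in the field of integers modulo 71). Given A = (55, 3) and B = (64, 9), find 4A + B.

(64, 62)

First 4A:
Repeated addition: build up to 4A.
2A: tangent at (55, 3): λ = (3·55² + 17)/(2·3) ≡ 4/6. 6⁻¹ ≡ 12 (mod 71) since 6·12 = 72 ≡ 1, so λ ≡ 4·12 ≡ 48.
  x = λ² - 55 - 55 = 2304 - 110 ≡ 64; y = λ·(55 - 64) - 3 ≡ 62. → (64, 62)
3A: (64, 62) + (55, 3). λ = (3 - 62)/(55 - 64) ≡ 12/62 mod 71. 62⁻¹ ≡ 63 (mod 71) since 62·63 = 3906 ≡ 1, so λ ≡ 46.
  x = λ² - 64 - 55 = 2116 - 119 ≡ 9; y = λ·(64 - 9) - 62 ≡ 54. → (9, 54)
4A: (9, 54) + (55, 3). λ = (3 - 54)/(55 - 9) ≡ 20/46 mod 71. 46⁻¹ ≡ 17 (mod 71), so λ ≡ 56.
  x = λ² - 9 - 55 = 3136 - 64 ≡ 19; y = λ·(9 - 19) - 54 ≡ 25. → (19, 25)
4A = (19, 25).
Finally 4A + B:
(19, 25) + (64, 9). λ = (9 - 25)/(64 - 19) ≡ 55/45 mod 71. 45⁻¹ ≡ 30 (mod 71), so λ ≡ 17.
  x = λ² - 19 - 64 = 289 - 83 ≡ 64; y = λ·(19 - 64) - 25 ≡ 62. → (64, 62)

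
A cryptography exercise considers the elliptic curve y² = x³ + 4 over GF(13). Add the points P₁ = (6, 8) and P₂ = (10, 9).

(6, 8) + (10, 9). λ = (9 - 8)/(10 - 6) ≡ 1/4 mod 13. 4⁻¹ ≡ 10 (mod 13), so λ ≡ 10.
  x = λ² - 6 - 10 = 100 - 16 ≡ 6; y = λ·(6 - 6) - 8 ≡ 5. → (6, 5)

(6, 5)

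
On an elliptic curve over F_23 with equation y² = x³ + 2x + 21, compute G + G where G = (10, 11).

tangent at (10, 11): λ = (3·10² + 2)/(2·11) ≡ 3/22. 22⁻¹ ≡ 22 (mod 23) since 22·22 = 484 ≡ 1, so λ ≡ 3·22 ≡ 20.
  x = λ² - 10 - 10 = 400 - 20 ≡ 12; y = λ·(10 - 12) - 11 ≡ 18. → (12, 18)

(12, 18)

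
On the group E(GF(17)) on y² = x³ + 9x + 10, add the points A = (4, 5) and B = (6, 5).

(7, 12)

(4, 5) + (6, 5). λ = (5 - 5)/(6 - 4) ≡ 0/2 mod 17. 2⁻¹ ≡ 9 (mod 17) since 2·9 = 18 ≡ 1, so λ ≡ 0.
  x = λ² - 4 - 6 = 0 - 10 ≡ 7; y = λ·(4 - 7) - 5 ≡ 12. → (7, 12)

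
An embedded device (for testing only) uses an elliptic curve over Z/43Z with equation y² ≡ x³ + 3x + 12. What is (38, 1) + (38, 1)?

tangent at (38, 1): λ = (3·38² + 3)/(2·1) ≡ 35/2. 2⁻¹ ≡ 22 (mod 43) since 2·22 = 44 ≡ 1, so λ ≡ 35·22 ≡ 39.
  x = λ² - 38 - 38 = 1521 - 76 ≡ 26; y = λ·(38 - 26) - 1 ≡ 37. → (26, 37)

(26, 37)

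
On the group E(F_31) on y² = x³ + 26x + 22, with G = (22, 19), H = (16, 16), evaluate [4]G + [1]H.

First 4G:
Double-and-add on 4 = (100)₂. Start with G = (22, 19) for the leading 1-bit.
double: tangent at (22, 19): λ = (3·22² + 26)/(2·19) ≡ 21/7. 7⁻¹ ≡ 9 (mod 31) since 7·9 = 63 ≡ 1, so λ ≡ 21·9 ≡ 3.
  x = λ² - 22 - 22 = 9 - 44 ≡ 27; y = λ·(22 - 27) - 19 ≡ 28. → (27, 28)
double: tangent at (27, 28): λ = (3·27² + 26)/(2·28) ≡ 12/25. 25⁻¹ ≡ 5 (mod 31), so λ ≡ 12·5 ≡ 29.
  x = λ² - 27 - 27 = 841 - 54 ≡ 12; y = λ·(27 - 12) - 28 ≡ 4. → (12, 4)
4G = (12, 4).
Finally 4G + H:
(12, 4) + (16, 16). λ = (16 - 4)/(16 - 12) ≡ 12/4 mod 31. 4⁻¹ ≡ 8 (mod 31), so λ ≡ 3.
  x = λ² - 12 - 16 = 9 - 28 ≡ 12; y = λ·(12 - 12) - 4 ≡ 27. → (12, 27)

(12, 27)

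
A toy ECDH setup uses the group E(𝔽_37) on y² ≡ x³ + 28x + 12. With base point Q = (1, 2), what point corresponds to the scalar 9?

Repeated addition: build up to 9Q.
2Q: tangent at (1, 2): λ = (3·1² + 28)/(2·2) ≡ 31/4. 4⁻¹ ≡ 28 (mod 37) since 4·28 = 112 ≡ 1, so λ ≡ 31·28 ≡ 17.
  x = λ² - 1 - 1 = 289 - 2 ≡ 28; y = λ·(1 - 28) - 2 ≡ 20. → (28, 20)
3Q: (28, 20) + (1, 2). λ = (2 - 20)/(1 - 28) ≡ 19/10 mod 37. 10⁻¹ ≡ 26 (mod 37), so λ ≡ 13.
  x = λ² - 28 - 1 = 169 - 29 ≡ 29; y = λ·(28 - 29) - 20 ≡ 4. → (29, 4)
4Q: (29, 4) + (1, 2). λ = (2 - 4)/(1 - 29) ≡ 35/9 mod 37. 9⁻¹ ≡ 33 (mod 37), so λ ≡ 8.
  x = λ² - 29 - 1 = 64 - 30 ≡ 34; y = λ·(29 - 34) - 4 ≡ 30. → (34, 30)
5Q: (34, 30) + (1, 2). λ = (2 - 30)/(1 - 34) ≡ 9/4 mod 37. 4⁻¹ ≡ 28 (mod 37) since 4·28 = 112 ≡ 1, so λ ≡ 30.
  x = λ² - 34 - 1 = 900 - 35 ≡ 14; y = λ·(34 - 14) - 30 ≡ 15. → (14, 15)
6Q: (14, 15) + (1, 2). λ = (2 - 15)/(1 - 14) ≡ 24/24 mod 37. 24⁻¹ ≡ 17 (mod 37), so λ ≡ 1.
  x = λ² - 14 - 1 = 1 - 15 ≡ 23; y = λ·(14 - 23) - 15 ≡ 13. → (23, 13)
7Q: (23, 13) + (1, 2). λ = (2 - 13)/(1 - 23) ≡ 26/15 mod 37. 15⁻¹ ≡ 5 (mod 37), so λ ≡ 19.
  x = λ² - 23 - 1 = 361 - 24 ≡ 4; y = λ·(23 - 4) - 13 ≡ 15. → (4, 15)
8Q: (4, 15) + (1, 2). λ = (2 - 15)/(1 - 4) ≡ 24/34 mod 37. 34⁻¹ ≡ 12 (mod 37) since 34·12 = 408 ≡ 1, so λ ≡ 29.
  x = λ² - 4 - 1 = 841 - 5 ≡ 22; y = λ·(4 - 22) - 15 ≡ 18. → (22, 18)
9Q: (22, 18) + (1, 2). λ = (2 - 18)/(1 - 22) ≡ 21/16 mod 37. 16⁻¹ ≡ 7 (mod 37) since 16·7 = 112 ≡ 1, so λ ≡ 36.
  x = λ² - 22 - 1 = 1296 - 23 ≡ 15; y = λ·(22 - 15) - 18 ≡ 12. → (15, 12)

(15, 12)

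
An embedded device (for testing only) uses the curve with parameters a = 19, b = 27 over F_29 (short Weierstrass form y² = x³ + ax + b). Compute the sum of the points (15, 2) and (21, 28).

(15, 2) + (21, 28). λ = (28 - 2)/(21 - 15) ≡ 26/6 mod 29. 6⁻¹ ≡ 5 (mod 29) since 6·5 = 30 ≡ 1, so λ ≡ 14.
  x = λ² - 15 - 21 = 196 - 36 ≡ 15; y = λ·(15 - 15) - 2 ≡ 27. → (15, 27)

(15, 27)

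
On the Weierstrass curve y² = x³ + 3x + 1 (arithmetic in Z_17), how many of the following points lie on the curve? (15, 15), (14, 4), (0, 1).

3

(15, 15): 15² ≡ 4, rhs ≡ 4 → on.
(14, 4): 4² ≡ 16, rhs ≡ 16 → on.
(0, 1): 1² ≡ 1, rhs ≡ 1 → on.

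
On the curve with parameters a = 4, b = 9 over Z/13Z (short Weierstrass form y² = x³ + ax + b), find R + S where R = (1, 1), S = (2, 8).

(1, 1) + (2, 8). λ = (8 - 1)/(2 - 1) ≡ 7/1 mod 13. 1⁻¹ ≡ 1 (mod 13), so λ ≡ 7.
  x = λ² - 1 - 2 = 49 - 3 ≡ 7; y = λ·(1 - 7) - 1 ≡ 9. → (7, 9)

(7, 9)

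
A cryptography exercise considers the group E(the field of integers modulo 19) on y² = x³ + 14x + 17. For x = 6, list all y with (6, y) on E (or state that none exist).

none

x³ + 14x + 17 = 317 ≡ 13 (mod 19).
13 is a non-residue mod 19; no y exists.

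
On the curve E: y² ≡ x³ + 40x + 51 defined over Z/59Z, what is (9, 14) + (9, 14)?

tangent at (9, 14): λ = (3·9² + 40)/(2·14) ≡ 47/28. 28⁻¹ ≡ 19 (mod 59) since 28·19 = 532 ≡ 1, so λ ≡ 47·19 ≡ 8.
  x = λ² - 9 - 9 = 64 - 18 ≡ 46; y = λ·(9 - 46) - 14 ≡ 44. → (46, 44)

(46, 44)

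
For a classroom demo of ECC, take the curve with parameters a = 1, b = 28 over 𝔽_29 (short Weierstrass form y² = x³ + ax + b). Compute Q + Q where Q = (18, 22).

(2, 26)

tangent at (18, 22): λ = (3·18² + 1)/(2·22) ≡ 16/15. 15⁻¹ ≡ 2 (mod 29), so λ ≡ 16·2 ≡ 3.
  x = λ² - 18 - 18 = 9 - 36 ≡ 2; y = λ·(18 - 2) - 22 ≡ 26. → (2, 26)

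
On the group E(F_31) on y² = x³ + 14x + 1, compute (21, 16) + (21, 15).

The two points share x = 21 and their y-coordinates satisfy 16 + 15 ≡ 0 (mod 31), so they are inverses. Their sum is O.

O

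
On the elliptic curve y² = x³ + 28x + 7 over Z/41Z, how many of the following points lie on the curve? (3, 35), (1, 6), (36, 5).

2

(3, 35): 35² ≡ 36, rhs ≡ 36 → on.
(1, 6): 6² ≡ 36, rhs ≡ 36 → on.
(36, 5): 5² ≡ 25, rhs ≡ 29 → off.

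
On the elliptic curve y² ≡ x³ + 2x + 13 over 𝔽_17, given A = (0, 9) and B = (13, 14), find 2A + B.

(2, 5)

First 2A:
Repeated addition: build up to 2A.
2A: tangent at (0, 9): λ = (3·0² + 2)/(2·9) ≡ 2/1. 1⁻¹ ≡ 1 (mod 17), so λ ≡ 2·1 ≡ 2.
  x = λ² - 0 - 0 = 4 - 0 ≡ 4; y = λ·(0 - 4) - 9 ≡ 0. → (4, 0)
2A = (4, 0).
Finally 2A + B:
(4, 0) + (13, 14). λ = (14 - 0)/(13 - 4) ≡ 14/9 mod 17. 9⁻¹ ≡ 2 (mod 17) since 9·2 = 18 ≡ 1, so λ ≡ 11.
  x = λ² - 4 - 13 = 121 - 17 ≡ 2; y = λ·(4 - 2) - 0 ≡ 5. → (2, 5)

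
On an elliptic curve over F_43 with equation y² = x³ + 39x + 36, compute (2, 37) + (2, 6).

O

The two points share x = 2 and their y-coordinates satisfy 37 + 6 ≡ 0 (mod 43), so they are inverses. Their sum is 𝒪.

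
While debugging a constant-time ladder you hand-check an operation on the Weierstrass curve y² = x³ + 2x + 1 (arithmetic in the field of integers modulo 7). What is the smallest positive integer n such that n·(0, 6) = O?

5

2P: tangent at (0, 6): λ = (3·0² + 2)/(2·6) ≡ 2/5. 5⁻¹ ≡ 3 (mod 7) since 5·3 = 15 ≡ 1, so λ ≡ 2·3 ≡ 6.
  x = λ² - 0 - 0 = 36 - 0 ≡ 1; y = λ·(0 - 1) - 6 ≡ 2. → (1, 2)
3P: (1, 2) + (0, 6). λ = (6 - 2)/(0 - 1) ≡ 4/6 mod 7. 6⁻¹ ≡ 6 (mod 7), so λ ≡ 3.
  x = λ² - 1 - 0 = 9 - 1 ≡ 1; y = λ·(1 - 1) - 2 ≡ 5. → (1, 5)
4P: (1, 5) + (0, 6). λ = (6 - 5)/(0 - 1) ≡ 1/6 mod 7. 6⁻¹ ≡ 6 (mod 7), so λ ≡ 6.
  x = λ² - 1 - 0 = 36 - 1 ≡ 0; y = λ·(1 - 0) - 5 ≡ 1. → (0, 1)
5P: (0, 1) + (0, 6): same x and y₁ ≡ -y₂, so the sum is O.
5P = O, so the order is 5.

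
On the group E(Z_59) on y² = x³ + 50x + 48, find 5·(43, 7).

(56, 44)

Write G = (43, 7).
Repeated addition: build up to 5G.
2G: tangent at (43, 7): λ = (3·43² + 50)/(2·7) ≡ 51/14. 14⁻¹ ≡ 38 (mod 59), so λ ≡ 51·38 ≡ 50.
  x = λ² - 43 - 43 = 2500 - 86 ≡ 54; y = λ·(43 - 54) - 7 ≡ 33. → (54, 33)
3G: (54, 33) + (43, 7). λ = (7 - 33)/(43 - 54) ≡ 33/48 mod 59. 48⁻¹ ≡ 16 (mod 59) since 48·16 = 768 ≡ 1, so λ ≡ 56.
  x = λ² - 54 - 43 = 3136 - 97 ≡ 30; y = λ·(54 - 30) - 33 ≡ 13. → (30, 13)
4G: (30, 13) + (43, 7). λ = (7 - 13)/(43 - 30) ≡ 53/13 mod 59. 13⁻¹ ≡ 50 (mod 59), so λ ≡ 54.
  x = λ² - 30 - 43 = 2916 - 73 ≡ 11; y = λ·(30 - 11) - 13 ≡ 10. → (11, 10)
5G: (11, 10) + (43, 7). λ = (7 - 10)/(43 - 11) ≡ 56/32 mod 59. 32⁻¹ ≡ 24 (mod 59), so λ ≡ 46.
  x = λ² - 11 - 43 = 2116 - 54 ≡ 56; y = λ·(11 - 56) - 10 ≡ 44. → (56, 44)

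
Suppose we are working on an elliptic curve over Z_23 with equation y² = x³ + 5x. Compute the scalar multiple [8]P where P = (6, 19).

(16, 6)

Double-and-add on 8 = (1000)₂. Start with P = (6, 19) for the leading 1-bit.
double: tangent at (6, 19): λ = (3·6² + 5)/(2·19) ≡ 21/15. 15⁻¹ ≡ 20 (mod 23), so λ ≡ 21·20 ≡ 6.
  x = λ² - 6 - 6 = 36 - 12 ≡ 1; y = λ·(6 - 1) - 19 ≡ 11. → (1, 11)
double: tangent at (1, 11): λ = (3·1² + 5)/(2·11) ≡ 8/22. 22⁻¹ ≡ 22 (mod 23) since 22·22 = 484 ≡ 1, so λ ≡ 8·22 ≡ 15.
  x = λ² - 1 - 1 = 225 - 2 ≡ 16; y = λ·(1 - 16) - 11 ≡ 17. → (16, 17)
double: tangent at (16, 17): λ = (3·16² + 5)/(2·17) ≡ 14/11. 11⁻¹ ≡ 21 (mod 23), so λ ≡ 14·21 ≡ 18.
  x = λ² - 16 - 16 = 324 - 32 ≡ 16; y = λ·(16 - 16) - 17 ≡ 6. → (16, 6)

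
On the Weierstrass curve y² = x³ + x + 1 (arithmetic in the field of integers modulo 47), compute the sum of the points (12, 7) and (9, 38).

(12, 7) + (9, 38). λ = (38 - 7)/(9 - 12) ≡ 31/44 mod 47. 44⁻¹ ≡ 31 (mod 47) since 44·31 = 1364 ≡ 1, so λ ≡ 21.
  x = λ² - 12 - 9 = 441 - 21 ≡ 44; y = λ·(12 - 44) - 7 ≡ 26. → (44, 26)

(44, 26)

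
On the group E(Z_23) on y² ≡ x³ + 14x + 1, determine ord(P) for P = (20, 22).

11

2P: tangent at (20, 22): λ = (3·20² + 14)/(2·22) ≡ 18/21. 21⁻¹ ≡ 11 (mod 23) since 21·11 = 231 ≡ 1, so λ ≡ 18·11 ≡ 14.
  x = λ² - 20 - 20 = 196 - 40 ≡ 18; y = λ·(20 - 18) - 22 ≡ 6. → (18, 6)
3P: (18, 6) + (20, 22). λ = (22 - 6)/(20 - 18) ≡ 16/2 mod 23. 2⁻¹ ≡ 12 (mod 23), so λ ≡ 8.
  x = λ² - 18 - 20 = 64 - 38 ≡ 3; y = λ·(18 - 3) - 6 ≡ 22. → (3, 22)
4P: (3, 22) + (20, 22). λ = (22 - 22)/(20 - 3) ≡ 0/17 mod 23. 17⁻¹ ≡ 19 (mod 23), so λ ≡ 0.
  x = λ² - 3 - 20 = 0 - 23 ≡ 0; y = λ·(3 - 0) - 22 ≡ 1. → (0, 1)
5P: (0, 1) + (20, 22). λ = (22 - 1)/(20 - 0) ≡ 21/20 mod 23. 20⁻¹ ≡ 15 (mod 23), so λ ≡ 16.
  x = λ² - 0 - 20 = 256 - 20 ≡ 6; y = λ·(0 - 6) - 1 ≡ 18. → (6, 18)
6P: (6, 18) + (20, 22). λ = (22 - 18)/(20 - 6) ≡ 4/14 mod 23. 14⁻¹ ≡ 5 (mod 23), so λ ≡ 20.
  x = λ² - 6 - 20 = 400 - 26 ≡ 6; y = λ·(6 - 6) - 18 ≡ 5. → (6, 5)
7P: (6, 5) + (20, 22). λ = (22 - 5)/(20 - 6) ≡ 17/14 mod 23. 14⁻¹ ≡ 5 (mod 23) since 14·5 = 70 ≡ 1, so λ ≡ 16.
  x = λ² - 6 - 20 = 256 - 26 ≡ 0; y = λ·(6 - 0) - 5 ≡ 22. → (0, 22)
8P: (0, 22) + (20, 22). λ = (22 - 22)/(20 - 0) ≡ 0/20 mod 23. 20⁻¹ ≡ 15 (mod 23) since 20·15 = 300 ≡ 1, so λ ≡ 0.
  x = λ² - 0 - 20 = 0 - 20 ≡ 3; y = λ·(0 - 3) - 22 ≡ 1. → (3, 1)
9P: (3, 1) + (20, 22). λ = (22 - 1)/(20 - 3) ≡ 21/17 mod 23. 17⁻¹ ≡ 19 (mod 23) since 17·19 = 323 ≡ 1, so λ ≡ 8.
  x = λ² - 3 - 20 = 64 - 23 ≡ 18; y = λ·(3 - 18) - 1 ≡ 17. → (18, 17)
10P: (18, 17) + (20, 22). λ = (22 - 17)/(20 - 18) ≡ 5/2 mod 23. 2⁻¹ ≡ 12 (mod 23), so λ ≡ 14.
  x = λ² - 18 - 20 = 196 - 38 ≡ 20; y = λ·(18 - 20) - 17 ≡ 1. → (20, 1)
11P: (20, 1) + (20, 22): same x and y₁ ≡ -y₂, so the sum is 𝒪.
11P = 𝒪, so the order is 11.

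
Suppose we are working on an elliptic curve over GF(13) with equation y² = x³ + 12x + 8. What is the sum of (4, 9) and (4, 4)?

O

The two points share x = 4 and their y-coordinates satisfy 9 + 4 ≡ 0 (mod 13), so they are inverses. Their sum is O.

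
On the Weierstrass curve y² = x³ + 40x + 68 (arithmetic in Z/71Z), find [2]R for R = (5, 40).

tangent at (5, 40): λ = (3·5² + 40)/(2·40) ≡ 44/9. 9⁻¹ ≡ 8 (mod 71), so λ ≡ 44·8 ≡ 68.
  x = λ² - 5 - 5 = 4624 - 10 ≡ 70; y = λ·(5 - 70) - 40 ≡ 13. → (70, 13)

(70, 13)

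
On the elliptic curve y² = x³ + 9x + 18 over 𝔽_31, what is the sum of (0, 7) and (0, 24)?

O

The two points share x = 0 and their y-coordinates satisfy 7 + 24 ≡ 0 (mod 31), so they are inverses. Their sum is O.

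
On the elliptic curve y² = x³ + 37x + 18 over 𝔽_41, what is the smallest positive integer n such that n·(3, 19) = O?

2P: tangent at (3, 19): λ = (3·3² + 37)/(2·19) ≡ 23/38. 38⁻¹ ≡ 27 (mod 41) since 38·27 = 1026 ≡ 1, so λ ≡ 23·27 ≡ 6.
  x = λ² - 3 - 3 = 36 - 6 ≡ 30; y = λ·(3 - 30) - 19 ≡ 24. → (30, 24)
3P: (30, 24) + (3, 19). λ = (19 - 24)/(3 - 30) ≡ 36/14 mod 41. 14⁻¹ ≡ 3 (mod 41), so λ ≡ 26.
  x = λ² - 30 - 3 = 676 - 33 ≡ 28; y = λ·(30 - 28) - 24 ≡ 28. → (28, 28)
4P: (28, 28) + (3, 19). λ = (19 - 28)/(3 - 28) ≡ 32/16 mod 41. 16⁻¹ ≡ 18 (mod 41) since 16·18 = 288 ≡ 1, so λ ≡ 2.
  x = λ² - 28 - 3 = 4 - 31 ≡ 14; y = λ·(28 - 14) - 28 ≡ 0. → (14, 0)
5P: (14, 0) + (3, 19). λ = (19 - 0)/(3 - 14) ≡ 19/30 mod 41. 30⁻¹ ≡ 26 (mod 41) since 30·26 = 780 ≡ 1, so λ ≡ 2.
  x = λ² - 14 - 3 = 4 - 17 ≡ 28; y = λ·(14 - 28) - 0 ≡ 13. → (28, 13)
6P: (28, 13) + (3, 19). λ = (19 - 13)/(3 - 28) ≡ 6/16 mod 41. 16⁻¹ ≡ 18 (mod 41), so λ ≡ 26.
  x = λ² - 28 - 3 = 676 - 31 ≡ 30; y = λ·(28 - 30) - 13 ≡ 17. → (30, 17)
7P: (30, 17) + (3, 19). λ = (19 - 17)/(3 - 30) ≡ 2/14 mod 41. 14⁻¹ ≡ 3 (mod 41), so λ ≡ 6.
  x = λ² - 30 - 3 = 36 - 33 ≡ 3; y = λ·(30 - 3) - 17 ≡ 22. → (3, 22)
8P: (3, 22) + (3, 19): same x and y₁ ≡ -y₂, so the sum is O.
8P = O, so the order is 8.

8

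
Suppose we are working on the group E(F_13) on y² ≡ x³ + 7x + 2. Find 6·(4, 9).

Write P = (4, 9).
Double-and-add on 6 = (110)₂. Start with P = (4, 9) for the leading 1-bit.
double: tangent at (4, 9): λ = (3·4² + 7)/(2·9) ≡ 3/5. 5⁻¹ ≡ 8 (mod 13) since 5·8 = 40 ≡ 1, so λ ≡ 3·8 ≡ 11.
  x = λ² - 4 - 4 = 121 - 8 ≡ 9; y = λ·(4 - 9) - 9 ≡ 1. → (9, 1)
add P: (9, 1) + (4, 9). λ = (9 - 1)/(4 - 9) ≡ 8/8 mod 13. 8⁻¹ ≡ 5 (mod 13) since 8·5 = 40 ≡ 1, so λ ≡ 1.
  x = λ² - 9 - 4 = 1 - 13 ≡ 1; y = λ·(9 - 1) - 1 ≡ 7. → (1, 7)
double: tangent at (1, 7): λ = (3·1² + 7)/(2·7) ≡ 10/1. 1⁻¹ ≡ 1 (mod 13) since 1·1 = 1 ≡ 1, so λ ≡ 10·1 ≡ 10.
  x = λ² - 1 - 1 = 100 - 2 ≡ 7; y = λ·(1 - 7) - 7 ≡ 11. → (7, 11)

(7, 11)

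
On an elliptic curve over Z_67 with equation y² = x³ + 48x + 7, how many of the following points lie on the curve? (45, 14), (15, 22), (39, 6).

(45, 14): 14² ≡ 62, rhs ≡ 28 → off.
(15, 22): 22² ≡ 15, rhs ≡ 15 → on.
(39, 6): 6² ≡ 36, rhs ≡ 27 → off.

1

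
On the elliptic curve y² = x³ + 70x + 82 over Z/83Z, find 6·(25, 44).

(2, 75)

Write Q = (25, 44).
Repeated addition: build up to 6Q.
2Q: tangent at (25, 44): λ = (3·25² + 70)/(2·44) ≡ 36/5. 5⁻¹ ≡ 50 (mod 83) since 5·50 = 250 ≡ 1, so λ ≡ 36·50 ≡ 57.
  x = λ² - 25 - 25 = 3249 - 50 ≡ 45; y = λ·(25 - 45) - 44 ≡ 61. → (45, 61)
3Q: (45, 61) + (25, 44). λ = (44 - 61)/(25 - 45) ≡ 66/63 mod 83. 63⁻¹ ≡ 29 (mod 83), so λ ≡ 5.
  x = λ² - 45 - 25 = 25 - 70 ≡ 38; y = λ·(45 - 38) - 61 ≡ 57. → (38, 57)
4Q: (38, 57) + (25, 44). λ = (44 - 57)/(25 - 38) ≡ 70/70 mod 83. 70⁻¹ ≡ 51 (mod 83), so λ ≡ 1.
  x = λ² - 38 - 25 = 1 - 63 ≡ 21; y = λ·(38 - 21) - 57 ≡ 43. → (21, 43)
5Q: (21, 43) + (25, 44). λ = (44 - 43)/(25 - 21) ≡ 1/4 mod 83. 4⁻¹ ≡ 21 (mod 83) since 4·21 = 84 ≡ 1, so λ ≡ 21.
  x = λ² - 21 - 25 = 441 - 46 ≡ 63; y = λ·(21 - 63) - 43 ≡ 71. → (63, 71)
6Q: (63, 71) + (25, 44). λ = (44 - 71)/(25 - 63) ≡ 56/45 mod 83. 45⁻¹ ≡ 24 (mod 83) since 45·24 = 1080 ≡ 1, so λ ≡ 16.
  x = λ² - 63 - 25 = 256 - 88 ≡ 2; y = λ·(63 - 2) - 71 ≡ 75. → (2, 75)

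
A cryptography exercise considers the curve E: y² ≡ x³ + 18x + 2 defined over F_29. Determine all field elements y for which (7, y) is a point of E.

6, 23

x³ + 18x + 2 = 471 ≡ 7 (mod 29).
Square roots of 7 mod 29: 6 and 23 (since 6² = 36 ≡ 7).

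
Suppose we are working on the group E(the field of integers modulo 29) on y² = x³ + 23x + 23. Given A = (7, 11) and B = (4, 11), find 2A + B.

First 2A:
Repeated addition: build up to 2A.
2A: tangent at (7, 11): λ = (3·7² + 23)/(2·11) ≡ 25/22. 22⁻¹ ≡ 4 (mod 29), so λ ≡ 25·4 ≡ 13.
  x = λ² - 7 - 7 = 169 - 14 ≡ 10; y = λ·(7 - 10) - 11 ≡ 8. → (10, 8)
2A = (10, 8).
Finally 2A + B:
(10, 8) + (4, 11). λ = (11 - 8)/(4 - 10) ≡ 3/23 mod 29. 23⁻¹ ≡ 24 (mod 29), so λ ≡ 14.
  x = λ² - 10 - 4 = 196 - 14 ≡ 8; y = λ·(10 - 8) - 8 ≡ 20. → (8, 20)

(8, 20)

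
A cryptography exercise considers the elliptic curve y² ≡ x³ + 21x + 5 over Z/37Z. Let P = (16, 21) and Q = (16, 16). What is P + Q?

The two points share x = 16 and their y-coordinates satisfy 21 + 16 ≡ 0 (mod 37), so they are inverses. Their sum is ∞.

O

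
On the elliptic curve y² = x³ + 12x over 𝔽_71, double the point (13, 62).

tangent at (13, 62): λ = (3·13² + 12)/(2·62) ≡ 22/53. 53⁻¹ ≡ 67 (mod 71), so λ ≡ 22·67 ≡ 54.
  x = λ² - 13 - 13 = 2916 - 26 ≡ 50; y = λ·(13 - 50) - 62 ≡ 70. → (50, 70)

(50, 70)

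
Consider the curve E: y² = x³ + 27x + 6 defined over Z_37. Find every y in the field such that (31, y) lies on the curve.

none

x³ + 27x + 6 = 30634 ≡ 35 (mod 37).
35 is a non-residue mod 37; no y exists.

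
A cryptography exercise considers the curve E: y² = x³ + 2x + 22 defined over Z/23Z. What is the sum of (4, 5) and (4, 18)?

O

The two points share x = 4 and their y-coordinates satisfy 5 + 18 ≡ 0 (mod 23), so they are inverses. Their sum is O.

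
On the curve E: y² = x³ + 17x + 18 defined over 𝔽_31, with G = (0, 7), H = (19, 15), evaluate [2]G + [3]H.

First 2G:
Repeated addition: build up to 2G.
2G: tangent at (0, 7): λ = (3·0² + 17)/(2·7) ≡ 17/14. 14⁻¹ ≡ 20 (mod 31) since 14·20 = 280 ≡ 1, so λ ≡ 17·20 ≡ 30.
  x = λ² - 0 - 0 = 900 - 0 ≡ 1; y = λ·(0 - 1) - 7 ≡ 25. → (1, 25)
2G = (1, 25).
Next 3H:
Repeated addition: build up to 3H.
2H: tangent at (19, 15): λ = (3·19² + 17)/(2·15) ≡ 15/30. 30⁻¹ ≡ 30 (mod 31) since 30·30 = 900 ≡ 1, so λ ≡ 15·30 ≡ 16.
  x = λ² - 19 - 19 = 256 - 38 ≡ 1; y = λ·(19 - 1) - 15 ≡ 25. → (1, 25)
3H: (1, 25) + (19, 15). λ = (15 - 25)/(19 - 1) ≡ 21/18 mod 31. 18⁻¹ ≡ 19 (mod 31), so λ ≡ 27.
  x = λ² - 1 - 19 = 729 - 20 ≡ 27; y = λ·(1 - 27) - 25 ≡ 17. → (27, 17)
3H = (27, 17).
Finally 2G + 3H:
(1, 25) + (27, 17). λ = (17 - 25)/(27 - 1) ≡ 23/26 mod 31. 26⁻¹ ≡ 6 (mod 31) since 26·6 = 156 ≡ 1, so λ ≡ 14.
  x = λ² - 1 - 27 = 196 - 28 ≡ 13; y = λ·(1 - 13) - 25 ≡ 24. → (13, 24)

(13, 24)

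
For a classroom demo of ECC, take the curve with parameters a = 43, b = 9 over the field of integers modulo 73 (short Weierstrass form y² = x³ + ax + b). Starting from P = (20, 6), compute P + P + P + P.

(5, 38)

Double-and-add on 4 = (100)₂. Start with P = (20, 6) for the leading 1-bit.
double: tangent at (20, 6): λ = (3·20² + 43)/(2·6) ≡ 2/12. 12⁻¹ ≡ 67 (mod 73), so λ ≡ 2·67 ≡ 61.
  x = λ² - 20 - 20 = 3721 - 40 ≡ 31; y = λ·(20 - 31) - 6 ≡ 53. → (31, 53)
double: tangent at (31, 53): λ = (3·31² + 43)/(2·53) ≡ 6/33. 33⁻¹ ≡ 31 (mod 73), so λ ≡ 6·31 ≡ 40.
  x = λ² - 31 - 31 = 1600 - 62 ≡ 5; y = λ·(31 - 5) - 53 ≡ 38. → (5, 38)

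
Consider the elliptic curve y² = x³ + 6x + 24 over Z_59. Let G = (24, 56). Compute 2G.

tangent at (24, 56): λ = (3·24² + 6)/(2·56) ≡ 23/53. 53⁻¹ ≡ 49 (mod 59), so λ ≡ 23·49 ≡ 6.
  x = λ² - 24 - 24 = 36 - 48 ≡ 47; y = λ·(24 - 47) - 56 ≡ 42. → (47, 42)

(47, 42)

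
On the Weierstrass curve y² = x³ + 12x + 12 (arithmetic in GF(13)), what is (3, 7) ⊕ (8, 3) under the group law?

(12, 8)

(3, 7) + (8, 3). λ = (3 - 7)/(8 - 3) ≡ 9/5 mod 13. 5⁻¹ ≡ 8 (mod 13), so λ ≡ 7.
  x = λ² - 3 - 8 = 49 - 11 ≡ 12; y = λ·(3 - 12) - 7 ≡ 8. → (12, 8)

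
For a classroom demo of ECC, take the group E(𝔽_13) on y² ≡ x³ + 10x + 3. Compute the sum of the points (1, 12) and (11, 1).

(1, 12) + (11, 1). λ = (1 - 12)/(11 - 1) ≡ 2/10 mod 13. 10⁻¹ ≡ 4 (mod 13), so λ ≡ 8.
  x = λ² - 1 - 11 = 64 - 12 ≡ 0; y = λ·(1 - 0) - 12 ≡ 9. → (0, 9)

(0, 9)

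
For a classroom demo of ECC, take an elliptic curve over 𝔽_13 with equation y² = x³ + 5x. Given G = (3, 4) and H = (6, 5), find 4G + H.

First 4G:
Double-and-add on 4 = (100)₂. Start with G = (3, 4) for the leading 1-bit.
double: tangent at (3, 4): λ = (3·3² + 5)/(2·4) ≡ 6/8. 8⁻¹ ≡ 5 (mod 13) since 8·5 = 40 ≡ 1, so λ ≡ 6·5 ≡ 4.
  x = λ² - 3 - 3 = 16 - 6 ≡ 10; y = λ·(3 - 10) - 4 ≡ 7. → (10, 7)
double: tangent at (10, 7): λ = (3·10² + 5)/(2·7) ≡ 6/1. 1⁻¹ ≡ 1 (mod 13), so λ ≡ 6·1 ≡ 6.
  x = λ² - 10 - 10 = 36 - 20 ≡ 3; y = λ·(10 - 3) - 7 ≡ 9. → (3, 9)
4G = (3, 9).
Finally 4G + H:
(3, 9) + (6, 5). λ = (5 - 9)/(6 - 3) ≡ 9/3 mod 13. 3⁻¹ ≡ 9 (mod 13), so λ ≡ 3.
  x = λ² - 3 - 6 = 9 - 9 ≡ 0; y = λ·(3 - 0) - 9 ≡ 0. → (0, 0)

(0, 0)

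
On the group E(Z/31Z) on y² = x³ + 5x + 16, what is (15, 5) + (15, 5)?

tangent at (15, 5): λ = (3·15² + 5)/(2·5) ≡ 29/10. 10⁻¹ ≡ 28 (mod 31) since 10·28 = 280 ≡ 1, so λ ≡ 29·28 ≡ 6.
  x = λ² - 15 - 15 = 36 - 30 ≡ 6; y = λ·(15 - 6) - 5 ≡ 18. → (6, 18)

(6, 18)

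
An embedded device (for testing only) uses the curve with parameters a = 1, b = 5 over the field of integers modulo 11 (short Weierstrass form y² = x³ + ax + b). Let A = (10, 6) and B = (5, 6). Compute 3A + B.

First 3A:
Repeated addition: build up to 3A.
2A: tangent at (10, 6): λ = (3·10² + 1)/(2·6) ≡ 4/1. 1⁻¹ ≡ 1 (mod 11) since 1·1 = 1 ≡ 1, so λ ≡ 4·1 ≡ 4.
  x = λ² - 10 - 10 = 16 - 20 ≡ 7; y = λ·(10 - 7) - 6 ≡ 6. → (7, 6)
3A: (7, 6) + (10, 6). λ = (6 - 6)/(10 - 7) ≡ 0/3 mod 11. 3⁻¹ ≡ 4 (mod 11) since 3·4 = 12 ≡ 1, so λ ≡ 0.
  x = λ² - 7 - 10 = 0 - 17 ≡ 5; y = λ·(7 - 5) - 6 ≡ 5. → (5, 5)
3A = (5, 5).
Finally 3A + B:
(5, 5) + (5, 6): same x and y₁ ≡ -y₂, so the sum is ∞.

O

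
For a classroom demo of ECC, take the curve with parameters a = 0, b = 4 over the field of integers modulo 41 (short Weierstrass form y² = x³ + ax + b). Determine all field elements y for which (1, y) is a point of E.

13, 28

x³ + 0x + 4 = 5 ≡ 5 (mod 41).
Square roots of 5 mod 41: 13 and 28 (since 13² = 169 ≡ 5).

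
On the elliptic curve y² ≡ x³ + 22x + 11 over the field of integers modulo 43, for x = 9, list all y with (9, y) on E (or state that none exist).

11, 32

x³ + 22x + 11 = 938 ≡ 35 (mod 43).
Square roots of 35 mod 43: 11 and 32 (since 11² = 121 ≡ 35).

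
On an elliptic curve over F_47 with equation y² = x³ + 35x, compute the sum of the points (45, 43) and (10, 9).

(45, 43) + (10, 9). λ = (9 - 43)/(10 - 45) ≡ 13/12 mod 47. 12⁻¹ ≡ 4 (mod 47), so λ ≡ 5.
  x = λ² - 45 - 10 = 25 - 55 ≡ 17; y = λ·(45 - 17) - 43 ≡ 3. → (17, 3)

(17, 3)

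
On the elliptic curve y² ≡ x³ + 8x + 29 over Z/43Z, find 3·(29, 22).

(7, 16)

Write G = (29, 22).
Repeated addition: build up to 3G.
2G: tangent at (29, 22): λ = (3·29² + 8)/(2·22) ≡ 37/1. 1⁻¹ ≡ 1 (mod 43) since 1·1 = 1 ≡ 1, so λ ≡ 37·1 ≡ 37.
  x = λ² - 29 - 29 = 1369 - 58 ≡ 21; y = λ·(29 - 21) - 22 ≡ 16. → (21, 16)
3G: (21, 16) + (29, 22). λ = (22 - 16)/(29 - 21) ≡ 6/8 mod 43. 8⁻¹ ≡ 27 (mod 43), so λ ≡ 33.
  x = λ² - 21 - 29 = 1089 - 50 ≡ 7; y = λ·(21 - 7) - 16 ≡ 16. → (7, 16)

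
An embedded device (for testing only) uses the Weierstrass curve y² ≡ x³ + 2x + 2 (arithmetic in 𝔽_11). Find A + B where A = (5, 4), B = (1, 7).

(9, 10)

(5, 4) + (1, 7). λ = (7 - 4)/(1 - 5) ≡ 3/7 mod 11. 7⁻¹ ≡ 8 (mod 11), so λ ≡ 2.
  x = λ² - 5 - 1 = 4 - 6 ≡ 9; y = λ·(5 - 9) - 4 ≡ 10. → (9, 10)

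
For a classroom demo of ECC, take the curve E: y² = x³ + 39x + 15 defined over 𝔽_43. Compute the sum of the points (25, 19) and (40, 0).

(25, 19) + (40, 0). λ = (0 - 19)/(40 - 25) ≡ 24/15 mod 43. 15⁻¹ ≡ 23 (mod 43), so λ ≡ 36.
  x = λ² - 25 - 40 = 1296 - 65 ≡ 27; y = λ·(25 - 27) - 19 ≡ 38. → (27, 38)

(27, 38)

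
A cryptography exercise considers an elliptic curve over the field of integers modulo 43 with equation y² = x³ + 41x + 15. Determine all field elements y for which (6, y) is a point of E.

2, 41

x³ + 41x + 15 = 477 ≡ 4 (mod 43).
Square roots of 4 mod 43: 2 and 41 (since 2² = 4 ≡ 4).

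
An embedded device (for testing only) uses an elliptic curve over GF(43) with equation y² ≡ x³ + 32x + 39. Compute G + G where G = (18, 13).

(42, 36)

tangent at (18, 13): λ = (3·18² + 32)/(2·13) ≡ 15/26. 26⁻¹ ≡ 5 (mod 43) since 26·5 = 130 ≡ 1, so λ ≡ 15·5 ≡ 32.
  x = λ² - 18 - 18 = 1024 - 36 ≡ 42; y = λ·(18 - 42) - 13 ≡ 36. → (42, 36)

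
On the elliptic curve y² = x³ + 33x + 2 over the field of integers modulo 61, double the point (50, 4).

(17, 13)

tangent at (50, 4): λ = (3·50² + 33)/(2·4) ≡ 30/8. 8⁻¹ ≡ 23 (mod 61) since 8·23 = 184 ≡ 1, so λ ≡ 30·23 ≡ 19.
  x = λ² - 50 - 50 = 361 - 100 ≡ 17; y = λ·(50 - 17) - 4 ≡ 13. → (17, 13)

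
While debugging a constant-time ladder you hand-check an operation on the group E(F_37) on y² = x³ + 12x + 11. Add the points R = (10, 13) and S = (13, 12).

(10, 24)

(10, 13) + (13, 12). λ = (12 - 13)/(13 - 10) ≡ 36/3 mod 37. 3⁻¹ ≡ 25 (mod 37) since 3·25 = 75 ≡ 1, so λ ≡ 12.
  x = λ² - 10 - 13 = 144 - 23 ≡ 10; y = λ·(10 - 10) - 13 ≡ 24. → (10, 24)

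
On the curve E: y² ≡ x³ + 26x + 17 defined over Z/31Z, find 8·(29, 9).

Write Q = (29, 9).
Double-and-add on 8 = (1000)₂. Start with Q = (29, 9) for the leading 1-bit.
double: tangent at (29, 9): λ = (3·29² + 26)/(2·9) ≡ 7/18. 18⁻¹ ≡ 19 (mod 31) since 18·19 = 342 ≡ 1, so λ ≡ 7·19 ≡ 9.
  x = λ² - 29 - 29 = 81 - 58 ≡ 23; y = λ·(29 - 23) - 9 ≡ 14. → (23, 14)
double: tangent at (23, 14): λ = (3·23² + 26)/(2·14) ≡ 1/28. 28⁻¹ ≡ 10 (mod 31), so λ ≡ 1·10 ≡ 10.
  x = λ² - 23 - 23 = 100 - 46 ≡ 23; y = λ·(23 - 23) - 14 ≡ 17. → (23, 17)
double: tangent at (23, 17): λ = (3·23² + 26)/(2·17) ≡ 1/3. 3⁻¹ ≡ 21 (mod 31), so λ ≡ 1·21 ≡ 21.
  x = λ² - 23 - 23 = 441 - 46 ≡ 23; y = λ·(23 - 23) - 17 ≡ 14. → (23, 14)

(23, 14)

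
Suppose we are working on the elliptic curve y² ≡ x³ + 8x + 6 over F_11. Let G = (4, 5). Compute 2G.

(4, 6)

tangent at (4, 5): λ = (3·4² + 8)/(2·5) ≡ 1/10. 10⁻¹ ≡ 10 (mod 11), so λ ≡ 1·10 ≡ 10.
  x = λ² - 4 - 4 = 100 - 8 ≡ 4; y = λ·(4 - 4) - 5 ≡ 6. → (4, 6)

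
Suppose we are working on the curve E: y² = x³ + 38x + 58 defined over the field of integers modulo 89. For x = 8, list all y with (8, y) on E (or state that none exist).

x³ + 38x + 58 = 874 ≡ 73 (mod 89).
Square roots of 73 mod 89: 42 and 47 (since 42² = 1764 ≡ 73).

42, 47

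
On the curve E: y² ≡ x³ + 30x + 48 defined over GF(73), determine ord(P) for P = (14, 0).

2

2P: (14, 0) + (14, 0): same x and y₁ ≡ -y₂, so the sum is ∞.
2P = ∞, so the order is 2.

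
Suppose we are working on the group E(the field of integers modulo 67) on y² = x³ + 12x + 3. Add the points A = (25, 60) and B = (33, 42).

(25, 60) + (33, 42). λ = (42 - 60)/(33 - 25) ≡ 49/8 mod 67. 8⁻¹ ≡ 42 (mod 67) since 8·42 = 336 ≡ 1, so λ ≡ 48.
  x = λ² - 25 - 33 = 2304 - 58 ≡ 35; y = λ·(25 - 35) - 60 ≡ 63. → (35, 63)

(35, 63)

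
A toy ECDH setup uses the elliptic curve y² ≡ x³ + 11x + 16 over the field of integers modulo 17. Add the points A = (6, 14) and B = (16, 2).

(8, 2)

(6, 14) + (16, 2). λ = (2 - 14)/(16 - 6) ≡ 5/10 mod 17. 10⁻¹ ≡ 12 (mod 17) since 10·12 = 120 ≡ 1, so λ ≡ 9.
  x = λ² - 6 - 16 = 81 - 22 ≡ 8; y = λ·(6 - 8) - 14 ≡ 2. → (8, 2)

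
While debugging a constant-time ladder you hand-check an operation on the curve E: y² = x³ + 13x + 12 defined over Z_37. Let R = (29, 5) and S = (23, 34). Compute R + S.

(29, 5) + (23, 34). λ = (34 - 5)/(23 - 29) ≡ 29/31 mod 37. 31⁻¹ ≡ 6 (mod 37) since 31·6 = 186 ≡ 1, so λ ≡ 26.
  x = λ² - 29 - 23 = 676 - 52 ≡ 32; y = λ·(29 - 32) - 5 ≡ 28. → (32, 28)

(32, 28)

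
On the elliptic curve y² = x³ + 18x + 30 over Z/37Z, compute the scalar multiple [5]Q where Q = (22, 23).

(22, 23)

Double-and-add on 5 = (101)₂. Start with Q = (22, 23) for the leading 1-bit.
double: tangent at (22, 23): λ = (3·22² + 18)/(2·23) ≡ 27/9. 9⁻¹ ≡ 33 (mod 37) since 9·33 = 297 ≡ 1, so λ ≡ 27·33 ≡ 3.
  x = λ² - 22 - 22 = 9 - 44 ≡ 2; y = λ·(22 - 2) - 23 ≡ 0. → (2, 0)
double: (2, 0) + (2, 0): same x and y₁ ≡ -y₂, so the sum is ∞.
add Q: ∞ + (22, 23) = (22, 23) (identity).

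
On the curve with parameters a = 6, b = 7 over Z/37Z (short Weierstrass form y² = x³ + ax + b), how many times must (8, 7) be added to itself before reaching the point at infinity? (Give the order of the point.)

2P: tangent at (8, 7): λ = (3·8² + 6)/(2·7) ≡ 13/14. 14⁻¹ ≡ 8 (mod 37), so λ ≡ 13·8 ≡ 30.
  x = λ² - 8 - 8 = 900 - 16 ≡ 33; y = λ·(8 - 33) - 7 ≡ 20. → (33, 20)
3P: (33, 20) + (8, 7). λ = (7 - 20)/(8 - 33) ≡ 24/12 mod 37. 12⁻¹ ≡ 34 (mod 37), so λ ≡ 2.
  x = λ² - 33 - 8 = 4 - 41 ≡ 0; y = λ·(33 - 0) - 20 ≡ 9. → (0, 9)
4P: (0, 9) + (8, 7). λ = (7 - 9)/(8 - 0) ≡ 35/8 mod 37. 8⁻¹ ≡ 14 (mod 37), so λ ≡ 9.
  x = λ² - 0 - 8 = 81 - 8 ≡ 36; y = λ·(0 - 36) - 9 ≡ 0. → (36, 0)
5P: (36, 0) + (8, 7). λ = (7 - 0)/(8 - 36) ≡ 7/9 mod 37. 9⁻¹ ≡ 33 (mod 37) since 9·33 = 297 ≡ 1, so λ ≡ 9.
  x = λ² - 36 - 8 = 81 - 44 ≡ 0; y = λ·(36 - 0) - 0 ≡ 28. → (0, 28)
6P: (0, 28) + (8, 7). λ = (7 - 28)/(8 - 0) ≡ 16/8 mod 37. 8⁻¹ ≡ 14 (mod 37), so λ ≡ 2.
  x = λ² - 0 - 8 = 4 - 8 ≡ 33; y = λ·(0 - 33) - 28 ≡ 17. → (33, 17)
7P: (33, 17) + (8, 7). λ = (7 - 17)/(8 - 33) ≡ 27/12 mod 37. 12⁻¹ ≡ 34 (mod 37) since 12·34 = 408 ≡ 1, so λ ≡ 30.
  x = λ² - 33 - 8 = 900 - 41 ≡ 8; y = λ·(33 - 8) - 17 ≡ 30. → (8, 30)
8P: (8, 30) + (8, 7): same x and y₁ ≡ -y₂, so the sum is the point at infinity.
8P = the point at infinity, so the order is 8.

8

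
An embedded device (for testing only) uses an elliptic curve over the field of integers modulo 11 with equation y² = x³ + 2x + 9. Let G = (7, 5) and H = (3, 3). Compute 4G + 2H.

(7, 6)

First 4G:
Double-and-add on 4 = (100)₂. Start with G = (7, 5) for the leading 1-bit.
double: tangent at (7, 5): λ = (3·7² + 2)/(2·5) ≡ 6/10. 10⁻¹ ≡ 10 (mod 11), so λ ≡ 6·10 ≡ 5.
  x = λ² - 7 - 7 = 25 - 14 ≡ 0; y = λ·(7 - 0) - 5 ≡ 8. → (0, 8)
double: tangent at (0, 8): λ = (3·0² + 2)/(2·8) ≡ 2/5. 5⁻¹ ≡ 9 (mod 11) since 5·9 = 45 ≡ 1, so λ ≡ 2·9 ≡ 7.
  x = λ² - 0 - 0 = 49 - 0 ≡ 5; y = λ·(0 - 5) - 8 ≡ 1. → (5, 1)
4G = (5, 1).
Next 2H:
Repeated addition: build up to 2H.
2H: tangent at (3, 3): λ = (3·3² + 2)/(2·3) ≡ 7/6. 6⁻¹ ≡ 2 (mod 11) since 6·2 = 12 ≡ 1, so λ ≡ 7·2 ≡ 3.
  x = λ² - 3 - 3 = 9 - 6 ≡ 3; y = λ·(3 - 3) - 3 ≡ 8. → (3, 8)
2H = (3, 8).
Finally 4G + 2H:
(5, 1) + (3, 8). λ = (8 - 1)/(3 - 5) ≡ 7/9 mod 11. 9⁻¹ ≡ 5 (mod 11) since 9·5 = 45 ≡ 1, so λ ≡ 2.
  x = λ² - 5 - 3 = 4 - 8 ≡ 7; y = λ·(5 - 7) - 1 ≡ 6. → (7, 6)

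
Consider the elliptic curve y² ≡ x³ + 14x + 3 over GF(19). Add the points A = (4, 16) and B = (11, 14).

(13, 11)

(4, 16) + (11, 14). λ = (14 - 16)/(11 - 4) ≡ 17/7 mod 19. 7⁻¹ ≡ 11 (mod 19), so λ ≡ 16.
  x = λ² - 4 - 11 = 256 - 15 ≡ 13; y = λ·(4 - 13) - 16 ≡ 11. → (13, 11)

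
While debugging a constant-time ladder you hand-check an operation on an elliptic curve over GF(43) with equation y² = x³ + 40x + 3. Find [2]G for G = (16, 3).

tangent at (16, 3): λ = (3·16² + 40)/(2·3) ≡ 34/6. 6⁻¹ ≡ 36 (mod 43), so λ ≡ 34·36 ≡ 20.
  x = λ² - 16 - 16 = 400 - 32 ≡ 24; y = λ·(16 - 24) - 3 ≡ 9. → (24, 9)

(24, 9)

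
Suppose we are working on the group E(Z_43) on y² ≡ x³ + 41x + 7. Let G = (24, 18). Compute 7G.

(38, 8)

Repeated addition: build up to 7G.
2G: tangent at (24, 18): λ = (3·24² + 41)/(2·18) ≡ 6/36. 36⁻¹ ≡ 6 (mod 43) since 36·6 = 216 ≡ 1, so λ ≡ 6·6 ≡ 36.
  x = λ² - 24 - 24 = 1296 - 48 ≡ 1; y = λ·(24 - 1) - 18 ≡ 36. → (1, 36)
3G: (1, 36) + (24, 18). λ = (18 - 36)/(24 - 1) ≡ 25/23 mod 43. 23⁻¹ ≡ 15 (mod 43), so λ ≡ 31.
  x = λ² - 1 - 24 = 961 - 25 ≡ 33; y = λ·(1 - 33) - 36 ≡ 4. → (33, 4)
4G: (33, 4) + (24, 18). λ = (18 - 4)/(24 - 33) ≡ 14/34 mod 43. 34⁻¹ ≡ 19 (mod 43) since 34·19 = 646 ≡ 1, so λ ≡ 8.
  x = λ² - 33 - 24 = 64 - 57 ≡ 7; y = λ·(33 - 7) - 4 ≡ 32. → (7, 32)
5G: (7, 32) + (24, 18). λ = (18 - 32)/(24 - 7) ≡ 29/17 mod 43. 17⁻¹ ≡ 38 (mod 43) since 17·38 = 646 ≡ 1, so λ ≡ 27.
  x = λ² - 7 - 24 = 729 - 31 ≡ 10; y = λ·(7 - 10) - 32 ≡ 16. → (10, 16)
6G: (10, 16) + (24, 18). λ = (18 - 16)/(24 - 10) ≡ 2/14 mod 43. 14⁻¹ ≡ 40 (mod 43), so λ ≡ 37.
  x = λ² - 10 - 24 = 1369 - 34 ≡ 2; y = λ·(10 - 2) - 16 ≡ 22. → (2, 22)
7G: (2, 22) + (24, 18). λ = (18 - 22)/(24 - 2) ≡ 39/22 mod 43. 22⁻¹ ≡ 2 (mod 43), so λ ≡ 35.
  x = λ² - 2 - 24 = 1225 - 26 ≡ 38; y = λ·(2 - 38) - 22 ≡ 8. → (38, 8)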